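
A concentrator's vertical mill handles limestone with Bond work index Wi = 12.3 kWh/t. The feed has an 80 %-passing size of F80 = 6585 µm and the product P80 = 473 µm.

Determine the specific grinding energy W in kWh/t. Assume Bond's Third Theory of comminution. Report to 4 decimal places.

W_Bond = 10·Wi·(1/√P₈₀ − 1/√F₈₀)
1/√473 = 0.045980;  1/√6585 = 0.012323
W = 10·12.3·(0.045980 − 0.012323) = 4.1398 kWh/t

W = 4.1398 kWh/t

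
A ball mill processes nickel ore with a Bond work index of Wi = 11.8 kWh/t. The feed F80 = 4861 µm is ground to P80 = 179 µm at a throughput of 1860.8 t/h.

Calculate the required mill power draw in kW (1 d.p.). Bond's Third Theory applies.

P = 13262.4 kW

W = 10·Wi·[P80^(−½) − F80^(−½)]
W = 10·11.8·(1/√179 − 1/√4861) = 10·11.8·(0.060401) = 7.1273 kWh/t
P_mill = W·ṁ = 7.1273·1860.8 = 13262.4 kW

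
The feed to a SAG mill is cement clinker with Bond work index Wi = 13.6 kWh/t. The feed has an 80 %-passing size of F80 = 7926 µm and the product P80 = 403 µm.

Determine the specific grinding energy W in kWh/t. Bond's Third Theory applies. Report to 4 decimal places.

W = 5.2470 kWh/t

W = 10 Wi (1/√P80 − 1/√F80)  [Bond]
1/√403 = 0.049814;  1/√7926 = 0.011232
W = 10·13.6·(0.049814 − 0.011232) = 5.2470 kWh/t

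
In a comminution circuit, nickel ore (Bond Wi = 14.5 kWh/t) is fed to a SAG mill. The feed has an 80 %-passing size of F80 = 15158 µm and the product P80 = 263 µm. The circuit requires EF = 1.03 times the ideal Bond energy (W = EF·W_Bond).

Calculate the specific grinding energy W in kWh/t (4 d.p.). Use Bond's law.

W = 7.9962 kWh/t

Bond: W = 10·Wi·(1/√P80 − 1/√F80)
1/√263 = 0.061663;  1/√15158 = 0.008122
W = 10·14.5·(0.061663 − 0.008122) = 7.7633 kWh/t
W_actual = 1.03 × 7.7633 = 7.9962 kWh/t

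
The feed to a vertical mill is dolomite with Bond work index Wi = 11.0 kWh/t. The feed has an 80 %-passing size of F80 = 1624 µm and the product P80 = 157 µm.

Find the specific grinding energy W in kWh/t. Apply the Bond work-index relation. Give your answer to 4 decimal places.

Bond: W = 10·Wi·(1/√P80 − 1/√F80)
1/√157 = 0.079809;  1/√1624 = 0.024815
W = 10·11.0·(0.079809 − 0.024815) = 6.0494 kWh/t

W = 6.0494 kWh/t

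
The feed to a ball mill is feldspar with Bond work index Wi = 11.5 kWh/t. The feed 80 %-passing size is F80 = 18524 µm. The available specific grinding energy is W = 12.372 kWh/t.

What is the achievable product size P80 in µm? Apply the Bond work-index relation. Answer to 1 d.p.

Bond: W = 10·Wi·(1/√P80 − 1/√F80)
⇒ 1/√P80 = W/(10 Wi) + 1/√F80
  = 12.3720/(10·11.5) + 1/√18524 = 0.107583 + 0.007347 = 0.114930
P80 = (1/0.114930)² = 8.7009² = 75.71 µm

P80 = 75.7 µm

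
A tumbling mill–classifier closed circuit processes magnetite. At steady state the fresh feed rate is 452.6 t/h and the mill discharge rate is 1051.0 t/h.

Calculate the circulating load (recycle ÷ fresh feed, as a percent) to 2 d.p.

Mill node: discharge = fresh + recycle.
R = M − F = 1051.0 − 452.6 = 598.4 t/h
CL = 100·R/F = 100·598.4/452.6 = 132.21 %

CL = 132.21 %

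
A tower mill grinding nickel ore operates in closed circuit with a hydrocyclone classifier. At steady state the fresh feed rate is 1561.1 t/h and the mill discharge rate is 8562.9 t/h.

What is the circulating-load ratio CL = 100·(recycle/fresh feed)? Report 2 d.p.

Mill node: discharge = fresh + recycle.
R = M − F = 8562.9 − 1561.1 = 7001.8 t/h
CL = 100·R/F = 100·7001.8/1561.1 = 448.52 %

CL = 448.52 %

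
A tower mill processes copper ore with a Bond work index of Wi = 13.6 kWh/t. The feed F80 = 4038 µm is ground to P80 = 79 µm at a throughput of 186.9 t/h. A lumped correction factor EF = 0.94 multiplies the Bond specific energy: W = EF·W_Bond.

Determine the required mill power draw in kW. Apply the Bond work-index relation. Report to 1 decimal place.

Bond: W = 10·Wi·(1/√P80 − 1/√F80)
W = 10·13.6·(1/√79 − 1/√4038) = 10·13.6·(0.096772) = 13.1610 kWh/t
With EF = 0.94: W = 13.1610·0.94 = 12.3713 kWh/t
P_mill = W·ṁ = 12.3713·186.9 = 2312.2 kW

P = 2312.2 kW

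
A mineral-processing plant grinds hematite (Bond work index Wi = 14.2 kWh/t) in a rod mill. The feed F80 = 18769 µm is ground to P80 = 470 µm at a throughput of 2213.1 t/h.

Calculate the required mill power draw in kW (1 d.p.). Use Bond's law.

W = 10·Wi·(P80^(-½) − F80^(-½))
W = 10·14.2·(1/√470 − 1/√18769) = 10·14.2·(0.038827) = 5.5135 kWh/t
Power = W × throughput = 5.5135 kWh/t × 2213.1 t/h = 12201.9 kW

P = 12201.9 kW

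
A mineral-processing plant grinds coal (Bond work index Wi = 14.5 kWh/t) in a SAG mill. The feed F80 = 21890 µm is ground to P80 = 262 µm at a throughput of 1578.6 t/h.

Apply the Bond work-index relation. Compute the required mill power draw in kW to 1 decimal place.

P = 12594.2 kW

W = 10 Wi (P80^-0.5 − F80^-0.5)
W = 10·14.5·(1/√262 − 1/√21890) = 10·14.5·(0.055021) = 7.9781 kWh/t
P = W·T = 7.9781·1578.6 = 12594.2 kW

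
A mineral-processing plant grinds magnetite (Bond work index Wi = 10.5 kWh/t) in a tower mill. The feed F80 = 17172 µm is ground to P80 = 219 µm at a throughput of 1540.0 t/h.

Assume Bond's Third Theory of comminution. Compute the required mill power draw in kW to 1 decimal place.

W_Bond = 10·Wi·(1/√P₈₀ − 1/√F₈₀)
W = 10·10.5·(1/√219 − 1/√17172) = 10·10.5·(0.059943) = 6.2940 kWh/t
P_mill = W·ṁ = 6.2940·1540.0 = 9692.7 kW

P = 9692.7 kW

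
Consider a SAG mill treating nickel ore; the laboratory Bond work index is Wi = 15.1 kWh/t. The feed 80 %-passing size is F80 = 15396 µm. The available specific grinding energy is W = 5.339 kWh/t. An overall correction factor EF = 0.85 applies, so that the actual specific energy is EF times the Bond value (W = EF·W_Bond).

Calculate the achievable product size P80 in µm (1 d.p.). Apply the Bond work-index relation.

P80 = 405.6 µm

Bond: W = 10·Wi·(1/√P80 − 1/√F80)
W_Bond = W / EF = 5.339 / 0.85 = 6.2812 kWh/t
1/√P80 = 1/√F80 + W_Bond/(10·Wi)
  = 6.2812/(10·15.1) + 1/√15396 = 0.041597 + 0.008059 = 0.049656
P80 = (1/0.049656)² = 20.1384² = 405.55 µm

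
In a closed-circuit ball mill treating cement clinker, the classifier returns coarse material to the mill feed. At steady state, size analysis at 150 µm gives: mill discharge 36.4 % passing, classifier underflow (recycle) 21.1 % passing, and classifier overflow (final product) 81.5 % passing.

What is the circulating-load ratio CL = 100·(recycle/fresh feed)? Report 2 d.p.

CL = 294.77 %

Mass balance on the −150 µm fraction:
(1+r)d = ru + o → r = (o−d)/(d−u)
r = (81.5 − 36.4)/(36.4 − 21.1) = 45.1/15.3 = 2.9477
CL = 100·r = 294.77 %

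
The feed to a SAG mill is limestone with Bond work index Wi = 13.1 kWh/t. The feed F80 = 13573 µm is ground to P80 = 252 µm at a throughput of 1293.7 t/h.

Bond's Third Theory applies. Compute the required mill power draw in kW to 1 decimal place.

P = 9221.2 kW

W = 10 Wi / √P80 − 10 Wi / √F80
W = 10·13.1·(1/√252 − 1/√13573) = 10·13.1·(0.054411) = 7.1278 kWh/t
Mill draw = 7.1278 × 1293.7 = 9221.2 kW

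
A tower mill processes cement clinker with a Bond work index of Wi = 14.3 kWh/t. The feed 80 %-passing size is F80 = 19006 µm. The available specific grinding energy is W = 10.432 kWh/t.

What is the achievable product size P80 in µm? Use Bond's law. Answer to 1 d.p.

W = 10·Wi·(P80^(-½) − F80^(-½))
⇒ 1/√P80 = W/(10 Wi) + 1/√F80
  = 10.4320/(10·14.3) + 1/√19006 = 0.072951 + 0.007254 = 0.080205
P80 = (1/0.080205)² = 12.4681² = 155.45 µm

P80 = 155.5 µm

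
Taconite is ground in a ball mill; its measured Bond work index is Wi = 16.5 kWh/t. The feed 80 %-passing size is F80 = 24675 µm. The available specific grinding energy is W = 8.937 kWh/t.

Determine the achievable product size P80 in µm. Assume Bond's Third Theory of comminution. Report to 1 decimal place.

W = 10·Wi·(P80^(-½) − F80^(-½))
1/√P80 = 1/√F80 + W/(10·Wi)
  = 8.9370/(10·16.5) + 1/√24675 = 0.054164 + 0.006366 = 0.060530
P80 = (1/0.060530)² = 16.5208² = 272.94 µm

P80 = 272.9 µm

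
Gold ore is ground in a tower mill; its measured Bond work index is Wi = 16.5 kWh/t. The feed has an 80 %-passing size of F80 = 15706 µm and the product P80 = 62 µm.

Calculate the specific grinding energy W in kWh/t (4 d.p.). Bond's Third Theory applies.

W = 19.6384 kWh/t

W = 10·Wi·[P80^(−½) − F80^(−½)]
1/√62 = 0.127000;  1/√15706 = 0.007979
W = 10·16.5·(0.127000 − 0.007979) = 19.6384 kWh/t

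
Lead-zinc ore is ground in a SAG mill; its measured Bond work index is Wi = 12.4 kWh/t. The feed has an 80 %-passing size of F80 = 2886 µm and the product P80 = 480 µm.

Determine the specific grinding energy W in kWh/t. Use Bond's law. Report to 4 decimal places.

W = 3.3516 kWh/t

W = 10·Wi·(P80^(-½) − F80^(-½))
1/√480 = 0.045644;  1/√2886 = 0.018615
W = 10·12.4·(0.045644 − 0.018615) = 3.3516 kWh/t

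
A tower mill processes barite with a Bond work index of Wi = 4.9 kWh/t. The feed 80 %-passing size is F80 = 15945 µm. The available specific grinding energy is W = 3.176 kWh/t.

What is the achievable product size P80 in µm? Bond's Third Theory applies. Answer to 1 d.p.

P80 = 189.0 µm

W = 10 Wi (1/√P80 − 1/√F80)  [Bond]
⇒ 1/√P80 = W/(10 Wi) + 1/√F80
  = 3.1760/(10·4.9) + 1/√15945 = 0.064816 + 0.007919 = 0.072736
P80 = (1/0.072736)² = 13.7484² = 189.02 µm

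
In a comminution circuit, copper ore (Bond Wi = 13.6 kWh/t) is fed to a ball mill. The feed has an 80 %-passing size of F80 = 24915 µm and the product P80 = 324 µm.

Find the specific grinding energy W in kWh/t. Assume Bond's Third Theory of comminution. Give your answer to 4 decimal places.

W = 6.6940 kWh/t

W = 10 Wi (1/√P80 − 1/√F80)  [Bond]
1/√324 = 0.055556;  1/√24915 = 0.006335
W = 10·13.6·(0.055556 − 0.006335) = 6.6940 kWh/t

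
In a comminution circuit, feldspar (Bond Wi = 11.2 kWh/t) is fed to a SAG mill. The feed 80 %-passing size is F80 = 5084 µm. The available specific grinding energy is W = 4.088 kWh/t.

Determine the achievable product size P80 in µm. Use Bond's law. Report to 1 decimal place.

P80 = 391.7 µm

W = 10 Wi (P80^-0.5 − F80^-0.5)
P80^(−½) = W/(10 Wi) + F80^(−½)
  = 4.0880/(10·11.2) + 1/√5084 = 0.036500 + 0.014025 = 0.050525
P80 = (1/0.050525)² = 19.7923² = 391.73 µm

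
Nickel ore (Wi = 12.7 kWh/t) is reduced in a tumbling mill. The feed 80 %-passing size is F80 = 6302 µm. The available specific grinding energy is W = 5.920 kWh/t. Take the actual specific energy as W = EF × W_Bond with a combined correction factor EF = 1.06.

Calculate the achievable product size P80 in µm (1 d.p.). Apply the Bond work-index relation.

W_Bond = 10·Wi·(1/√P₈₀ − 1/√F₈₀)
W_Bond = W / EF = 5.920 / 1.06 = 5.5849 kWh/t
P80^-0.5 = F80^-0.5 + W_Bond/(10 Wi)
  = 5.5849/(10·12.7) + 1/√6302 = 0.043976 + 0.012597 = 0.056572
P80 = (1/0.056572)² = 17.6764² = 312.46 µm

P80 = 312.5 µm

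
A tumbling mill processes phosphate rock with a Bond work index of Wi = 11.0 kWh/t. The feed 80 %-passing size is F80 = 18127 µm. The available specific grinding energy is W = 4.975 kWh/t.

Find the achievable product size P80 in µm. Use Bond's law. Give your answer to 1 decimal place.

Bond: W = 10·Wi·(1/√P80 − 1/√F80)
P80^-0.5 = F80^-0.5 + W/(10 Wi)
  = 4.9750/(10·11.0) + 1/√18127 = 0.045227 + 0.007427 = 0.052655
P80 = (1/0.052655)² = 18.9917² = 360.68 µm

P80 = 360.7 µm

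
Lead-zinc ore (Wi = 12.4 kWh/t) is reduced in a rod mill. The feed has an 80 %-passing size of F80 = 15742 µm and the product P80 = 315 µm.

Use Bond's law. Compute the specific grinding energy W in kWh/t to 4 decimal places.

W = 10 Wi (P80^-0.5 − F80^-0.5)
1/√315 = 0.056344;  1/√15742 = 0.007970
W = 10·12.4·(0.056344 − 0.007970) = 5.9983 kWh/t

W = 5.9983 kWh/t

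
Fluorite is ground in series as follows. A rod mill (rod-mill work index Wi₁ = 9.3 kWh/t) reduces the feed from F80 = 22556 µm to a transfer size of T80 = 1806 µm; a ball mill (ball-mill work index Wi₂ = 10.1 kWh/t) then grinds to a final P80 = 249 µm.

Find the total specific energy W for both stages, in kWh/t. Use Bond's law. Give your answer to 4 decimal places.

W = 5.5931 kWh/t

W_Bond = 10·Wi·(1/√P₈₀ − 1/√F₈₀)
Stage 1 (22556→1806 µm, Wi₁=9.3): W₁ = 10·9.3·(0.023531 − 0.006658) = 1.5692 kWh/t
Stage 2 (1806→249 µm, Wi₂=10.1): W₂ = 10·10.1·(0.063372 − 0.023531) = 4.0240 kWh/t
W = W₁ + W₂ = 1.5692 + 4.0240 = 5.5931 kWh/t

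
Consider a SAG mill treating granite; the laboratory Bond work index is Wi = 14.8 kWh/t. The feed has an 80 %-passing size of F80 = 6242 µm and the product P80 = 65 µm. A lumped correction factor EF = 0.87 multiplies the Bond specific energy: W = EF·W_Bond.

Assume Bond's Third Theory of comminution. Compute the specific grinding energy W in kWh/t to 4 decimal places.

W = 10·Wi·[P80^(−½) − F80^(−½)]
1/√65 = 0.124035;  1/√6242 = 0.012657
W = 10·14.8·(0.124035 − 0.012657) = 16.4839 kWh/t
Corrected W = EF·W_Bond = 0.87·16.4839 = 14.3410 kWh/t

W = 14.3410 kWh/t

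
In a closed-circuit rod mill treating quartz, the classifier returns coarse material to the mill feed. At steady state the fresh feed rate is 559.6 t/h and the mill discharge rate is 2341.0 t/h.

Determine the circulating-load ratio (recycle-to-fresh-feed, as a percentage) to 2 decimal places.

Steady state: M = F + R.
R = M − F = 2341.0 − 559.6 = 1781.4 t/h
CL = 100·R/F = 100·1781.4/559.6 = 318.33 %

CL = 318.33 %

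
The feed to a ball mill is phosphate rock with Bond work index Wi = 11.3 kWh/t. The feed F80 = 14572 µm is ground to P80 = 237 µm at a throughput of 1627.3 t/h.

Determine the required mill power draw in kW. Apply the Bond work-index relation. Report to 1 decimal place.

P = 10421.3 kW

W = 10 Wi (1/√P80 − 1/√F80)  [Bond]
W = 10·11.3·(1/√237 − 1/√14572) = 10·11.3·(0.056673) = 6.4040 kWh/t
P_mill = W·ṁ = 6.4040·1627.3 = 10421.3 kW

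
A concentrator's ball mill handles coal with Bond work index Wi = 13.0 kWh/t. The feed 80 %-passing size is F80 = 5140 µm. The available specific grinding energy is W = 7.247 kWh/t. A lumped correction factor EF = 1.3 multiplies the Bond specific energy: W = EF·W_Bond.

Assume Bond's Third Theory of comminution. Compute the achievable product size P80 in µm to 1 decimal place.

W = 10 Wi (1/√P80 − 1/√F80)  [Bond]
W_Bond = W / EF = 7.247 / 1.3 = 5.5746 kWh/t
⇒ 1/√P80 = W_Bond/(10 Wi) + 1/√F80
  = 5.5746/(10·13.0) + 1/√5140 = 0.042882 + 0.013948 = 0.056830
P80 = (1/0.056830)² = 17.5964² = 309.63 µm

P80 = 309.6 µm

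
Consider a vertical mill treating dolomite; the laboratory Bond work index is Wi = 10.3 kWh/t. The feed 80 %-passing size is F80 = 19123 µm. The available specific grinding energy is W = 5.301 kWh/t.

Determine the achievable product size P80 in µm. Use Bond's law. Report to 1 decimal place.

P80 = 290.2 µm

W = 10 Wi / √P80 − 10 Wi / √F80
P80^(−½) = W/(10 Wi) + F80^(−½)
  = 5.3010/(10·10.3) + 1/√19123 = 0.051466 + 0.007231 = 0.058697
P80 = (1/0.058697)² = 17.0365² = 290.24 µm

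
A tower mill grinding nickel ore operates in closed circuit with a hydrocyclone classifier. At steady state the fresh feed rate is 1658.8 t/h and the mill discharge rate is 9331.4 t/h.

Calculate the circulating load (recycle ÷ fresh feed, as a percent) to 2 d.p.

CL = 462.54 %

M = F + R at steady state, so:
R = M − F = 9331.4 − 1658.8 = 7672.6 t/h
CL = 100·R/F = 100·7672.6/1658.8 = 462.54 %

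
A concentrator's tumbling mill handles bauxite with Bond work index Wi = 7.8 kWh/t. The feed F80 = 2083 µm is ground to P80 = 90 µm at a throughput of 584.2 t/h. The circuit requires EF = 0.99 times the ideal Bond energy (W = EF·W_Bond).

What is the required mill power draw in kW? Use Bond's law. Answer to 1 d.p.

Bond:  W = 10 Wi (1/√P − 1/√F)
W = 10·7.8·(1/√90 − 1/√2083) = 10·7.8·(0.083499) = 6.5129 kWh/t
Apply correction: 6.5129 × 0.99 = 6.4478 kWh/t
Mill draw = 6.4478 × 584.2 = 3766.8 kW

P = 3766.8 kW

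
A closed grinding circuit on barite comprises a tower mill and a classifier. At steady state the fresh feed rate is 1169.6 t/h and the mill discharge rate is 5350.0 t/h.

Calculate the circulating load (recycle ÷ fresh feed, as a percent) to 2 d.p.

Steady state: M = F + R.
R = M − F = 5350.0 − 1169.6 = 4180.4 t/h
CL = 100·R/F = 100·4180.4/1169.6 = 357.42 %

CL = 357.42 %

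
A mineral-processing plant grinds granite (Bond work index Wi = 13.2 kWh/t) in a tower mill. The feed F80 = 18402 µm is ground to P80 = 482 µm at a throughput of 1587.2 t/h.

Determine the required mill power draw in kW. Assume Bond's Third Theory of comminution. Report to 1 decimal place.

P = 7998.5 kW

W = 10·Wi·(P80^(-½) − F80^(-½))
W = 10·13.2·(1/√482 − 1/√18402) = 10·13.2·(0.038177) = 5.0394 kWh/t
Power = W × throughput = 5.0394 kWh/t × 1587.2 t/h = 7998.5 kW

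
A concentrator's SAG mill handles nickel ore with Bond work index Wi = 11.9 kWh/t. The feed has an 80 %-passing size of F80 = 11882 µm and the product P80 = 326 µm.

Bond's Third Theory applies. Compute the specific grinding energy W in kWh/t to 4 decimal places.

W = 10·Wi·[P80^(−½) − F80^(−½)]
1/√326 = 0.055385;  1/√11882 = 0.009174
W = 10·11.9·(0.055385 − 0.009174) = 5.4991 kWh/t

W = 5.4991 kWh/t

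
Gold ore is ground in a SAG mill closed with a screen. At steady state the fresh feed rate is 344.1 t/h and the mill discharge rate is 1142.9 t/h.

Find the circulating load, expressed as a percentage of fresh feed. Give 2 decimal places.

Steady state: M = F + R.
R = M − F = 1142.9 − 344.1 = 798.8 t/h
CL = 100·R/F = 100·798.8/344.1 = 232.14 %

CL = 232.14 %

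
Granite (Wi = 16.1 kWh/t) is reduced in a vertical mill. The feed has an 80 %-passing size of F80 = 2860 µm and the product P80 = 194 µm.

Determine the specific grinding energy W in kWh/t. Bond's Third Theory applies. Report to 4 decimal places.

W_Bond = 10·Wi·(1/√P₈₀ − 1/√F₈₀)
1/√194 = 0.071796;  1/√2860 = 0.018699
W = 10·16.1·(0.071796 − 0.018699) = 8.5486 kWh/t

W = 8.5486 kWh/t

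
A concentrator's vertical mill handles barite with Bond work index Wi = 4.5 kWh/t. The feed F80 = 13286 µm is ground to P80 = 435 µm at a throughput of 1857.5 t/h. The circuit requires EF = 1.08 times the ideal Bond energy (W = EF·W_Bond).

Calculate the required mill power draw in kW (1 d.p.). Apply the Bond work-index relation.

W = 10·Wi·(P80^(-½) − F80^(-½))
W = 10·4.5·(1/√435 − 1/√13286) = 10·4.5·(0.039271) = 1.7672 kWh/t
With EF = 1.08: W = 1.7672·1.08 = 1.9086 kWh/t
Power = W × throughput = 1.9086 kWh/t × 1857.5 t/h = 3545.1 kW

P = 3545.1 kW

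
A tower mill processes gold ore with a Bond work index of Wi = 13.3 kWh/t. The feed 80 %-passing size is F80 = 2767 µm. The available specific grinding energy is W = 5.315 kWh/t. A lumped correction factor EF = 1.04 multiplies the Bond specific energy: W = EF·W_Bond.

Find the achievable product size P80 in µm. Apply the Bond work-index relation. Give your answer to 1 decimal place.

W = 10·Wi·(P80^(-½) − F80^(-½))
W_Bond = W / EF = 5.315 / 1.04 = 5.1106 kWh/t
⇒ 1/√P80 = W_Bond/(10 Wi) + 1/√F80
  = 5.1106/(10·13.3) + 1/√2767 = 0.038425 + 0.019011 = 0.057436
P80 = (1/0.057436)² = 17.4107² = 303.13 µm

P80 = 303.1 µm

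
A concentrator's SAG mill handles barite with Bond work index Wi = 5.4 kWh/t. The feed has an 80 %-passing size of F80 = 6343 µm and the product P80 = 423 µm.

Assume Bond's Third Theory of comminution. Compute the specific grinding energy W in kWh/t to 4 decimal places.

W = 1.9475 kWh/t

W = 10 Wi / √P80 − 10 Wi / √F80
1/√423 = 0.048622;  1/√6343 = 0.012556
W = 10·5.4·(0.048622 − 0.012556) = 1.9475 kWh/t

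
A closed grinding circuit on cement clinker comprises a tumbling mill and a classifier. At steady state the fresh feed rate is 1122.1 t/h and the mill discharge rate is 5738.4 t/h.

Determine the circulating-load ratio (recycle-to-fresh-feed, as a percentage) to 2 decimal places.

M = F + R at steady state, so:
R = M − F = 5738.4 − 1122.1 = 4616.3 t/h
CL = 100·R/F = 100·4616.3/1122.1 = 411.40 %

CL = 411.40 %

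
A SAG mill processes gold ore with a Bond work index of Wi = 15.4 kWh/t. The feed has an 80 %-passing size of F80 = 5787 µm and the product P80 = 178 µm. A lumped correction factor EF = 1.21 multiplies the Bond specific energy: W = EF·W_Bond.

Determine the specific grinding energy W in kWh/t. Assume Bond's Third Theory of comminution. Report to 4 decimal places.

Bond:  W = 10 Wi (1/√P − 1/√F)
1/√178 = 0.074953;  1/√5787 = 0.013145
W = 10·15.4·(0.074953 − 0.013145) = 9.5184 kWh/t
With EF = 1.21: W = 9.5184·1.21 = 11.5173 kWh/t

W = 11.5173 kWh/t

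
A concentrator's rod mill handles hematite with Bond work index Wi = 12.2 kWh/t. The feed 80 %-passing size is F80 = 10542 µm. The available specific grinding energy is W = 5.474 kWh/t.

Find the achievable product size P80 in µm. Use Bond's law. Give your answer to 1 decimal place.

W = 10 Wi / √P80 − 10 Wi / √F80
1/√P80 = 1/√F80 + W/(10·Wi)
  = 5.4740/(10·12.2) + 1/√10542 = 0.044869 + 0.009740 = 0.054608
P80 = (1/0.054608)² = 18.3122² = 335.34 µm

P80 = 335.3 µm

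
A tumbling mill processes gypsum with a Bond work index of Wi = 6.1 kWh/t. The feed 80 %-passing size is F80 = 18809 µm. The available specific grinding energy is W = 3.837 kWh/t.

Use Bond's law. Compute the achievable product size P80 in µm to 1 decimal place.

P80 = 203.0 µm

Bond: W = 10·Wi·(1/√P80 − 1/√F80)
1/√P80 = 1/√F80 + W/(10·Wi)
  = 3.8370/(10·6.1) + 1/√18809 = 0.062902 + 0.007292 = 0.070193
P80 = (1/0.070193)² = 14.2464² = 202.96 µm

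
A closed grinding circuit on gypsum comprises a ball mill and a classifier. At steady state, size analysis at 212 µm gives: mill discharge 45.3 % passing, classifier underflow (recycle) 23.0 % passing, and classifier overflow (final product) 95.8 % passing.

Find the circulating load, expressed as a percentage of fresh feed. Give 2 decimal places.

Two-product formula at 212 µm:
(1+r)d = ru + o → r = (o−d)/(d−u)
r = (95.8 − 45.3)/(45.3 − 23.0) = 50.5/22.3 = 2.2646
CL = 100·r = 226.46 %

CL = 226.46 %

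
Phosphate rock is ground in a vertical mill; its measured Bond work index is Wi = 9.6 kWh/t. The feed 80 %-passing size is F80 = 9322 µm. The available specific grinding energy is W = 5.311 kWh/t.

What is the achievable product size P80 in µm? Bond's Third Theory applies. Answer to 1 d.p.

P80 = 231.8 µm

Bond: W = 10·Wi·(1/√P80 − 1/√F80)
1/√P80 = 1/√F80 + W/(10·Wi)
  = 5.3110/(10·9.6) + 1/√9322 = 0.055323 + 0.010357 = 0.065680
P80 = (1/0.065680)² = 15.2253² = 231.81 µm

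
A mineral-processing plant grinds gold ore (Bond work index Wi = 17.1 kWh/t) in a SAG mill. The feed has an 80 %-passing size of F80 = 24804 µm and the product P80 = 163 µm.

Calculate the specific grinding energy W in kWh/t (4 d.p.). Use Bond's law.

W = 12.3080 kWh/t

Bond: W = 10·Wi·(1/√P80 − 1/√F80)
1/√163 = 0.078326;  1/√24804 = 0.006349
W = 10·17.1·(0.078326 − 0.006349) = 12.3080 kWh/t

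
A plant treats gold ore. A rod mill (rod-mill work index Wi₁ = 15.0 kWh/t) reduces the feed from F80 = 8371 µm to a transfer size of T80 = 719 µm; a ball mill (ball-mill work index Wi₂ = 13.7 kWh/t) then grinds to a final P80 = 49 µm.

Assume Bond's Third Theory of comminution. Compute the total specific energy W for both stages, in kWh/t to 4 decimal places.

Bond: W = 10·Wi·(1/√P80 − 1/√F80)
Stage 1 (8371→719 µm, Wi₁=15.0): W₁ = 10·15.0·(0.037294 − 0.010930) = 3.9546 kWh/t
Stage 2 (719→49 µm, Wi₂=13.7): W₂ = 10·13.7·(0.142857 − 0.037294) = 14.4622 kWh/t
W = W₁ + W₂ = 3.9546 + 14.4622 = 18.4168 kWh/t

W = 18.4168 kWh/t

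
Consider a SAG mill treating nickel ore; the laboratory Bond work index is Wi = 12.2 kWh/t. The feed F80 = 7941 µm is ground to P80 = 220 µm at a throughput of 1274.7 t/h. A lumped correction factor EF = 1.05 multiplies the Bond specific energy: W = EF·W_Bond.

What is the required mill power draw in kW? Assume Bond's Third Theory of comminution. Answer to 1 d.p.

Bond: W = 10·Wi·(1/√P80 − 1/√F80)
W = 10·12.2·(1/√220 − 1/√7941) = 10·12.2·(0.056198) = 6.8562 kWh/t
With EF = 1.05: W = 6.8562·1.05 = 7.1990 kWh/t
P_mill = W·ṁ = 7.1990·1274.7 = 9176.6 kW

P = 9176.6 kW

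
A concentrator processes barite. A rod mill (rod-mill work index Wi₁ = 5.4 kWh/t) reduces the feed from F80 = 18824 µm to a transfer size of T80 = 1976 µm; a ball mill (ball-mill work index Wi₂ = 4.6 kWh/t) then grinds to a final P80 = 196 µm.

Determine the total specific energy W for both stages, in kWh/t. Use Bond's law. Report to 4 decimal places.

W_Bond = 10·Wi·(1/√P₈₀ − 1/√F₈₀)
Stage 1 (18824→1976 µm, Wi₁=5.4): W₁ = 10·5.4·(0.022496 − 0.007289) = 0.8212 kWh/t
Stage 2 (1976→196 µm, Wi₂=4.6): W₂ = 10·4.6·(0.071429 − 0.022496) = 2.2509 kWh/t
W = W₁ + W₂ = 0.8212 + 2.2509 = 3.0721 kWh/t

W = 3.0721 kWh/t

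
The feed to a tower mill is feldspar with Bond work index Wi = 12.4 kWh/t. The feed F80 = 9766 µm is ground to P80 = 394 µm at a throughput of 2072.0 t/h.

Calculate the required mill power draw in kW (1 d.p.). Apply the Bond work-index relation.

P = 10344.0 kW

W = 10 Wi (1/√P80 − 1/√F80)  [Bond]
W = 10·12.4·(1/√394 − 1/√9766) = 10·12.4·(0.040260) = 4.9923 kWh/t
P = W·T = 4.9923·2072.0 = 10344.0 kW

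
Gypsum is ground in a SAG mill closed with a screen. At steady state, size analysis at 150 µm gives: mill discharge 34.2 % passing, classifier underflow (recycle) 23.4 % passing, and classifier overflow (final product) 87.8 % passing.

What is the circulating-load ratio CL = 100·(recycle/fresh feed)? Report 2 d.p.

Balance %-passing 150 µm (r = R/F):
(1+r)d = ru + o → r = (o−d)/(d−u)
r = (87.8 − 34.2)/(34.2 − 23.4) = 53.6/10.8 = 4.9630
CL = 100·r = 496.30 %

CL = 496.30 %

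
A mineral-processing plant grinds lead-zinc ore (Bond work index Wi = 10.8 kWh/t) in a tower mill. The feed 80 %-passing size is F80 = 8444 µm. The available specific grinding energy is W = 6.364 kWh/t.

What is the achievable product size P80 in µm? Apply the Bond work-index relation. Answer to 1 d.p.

W = 10 Wi / √P80 − 10 Wi / √F80
P80^-0.5 = F80^-0.5 + W/(10 Wi)
  = 6.3640/(10·10.8) + 1/√8444 = 0.058926 + 0.010882 = 0.069808
P80 = (1/0.069808)² = 14.3249² = 205.20 µm

P80 = 205.2 µm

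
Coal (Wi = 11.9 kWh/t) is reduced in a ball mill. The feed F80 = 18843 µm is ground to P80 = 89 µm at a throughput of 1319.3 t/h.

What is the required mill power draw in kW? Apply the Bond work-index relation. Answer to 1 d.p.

W = 10·Wi·[P80^(−½) − F80^(−½)]
W = 10·11.9·(1/√89 − 1/√18843) = 10·11.9·(0.098715) = 11.7471 kWh/t
P_mill = W·ṁ = 11.7471·1319.3 = 15497.9 kW

P = 15497.9 kW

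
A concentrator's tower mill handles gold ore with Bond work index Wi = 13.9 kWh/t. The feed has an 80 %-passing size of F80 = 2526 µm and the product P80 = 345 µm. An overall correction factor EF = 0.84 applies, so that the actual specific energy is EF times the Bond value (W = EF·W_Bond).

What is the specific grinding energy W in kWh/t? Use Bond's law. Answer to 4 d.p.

W = 10·Wi·[P80^(−½) − F80^(−½)]
1/√345 = 0.053838;  1/√2526 = 0.019897
W = 10·13.9·(0.053838 − 0.019897) = 4.7179 kWh/t
With EF = 0.84: W = 4.7179·0.84 = 3.9630 kWh/t

W = 3.9630 kWh/t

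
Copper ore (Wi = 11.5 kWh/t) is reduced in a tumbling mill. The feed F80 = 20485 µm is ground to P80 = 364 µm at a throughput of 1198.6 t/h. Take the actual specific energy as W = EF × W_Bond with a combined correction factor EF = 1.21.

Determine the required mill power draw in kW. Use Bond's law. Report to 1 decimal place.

P = 7576.6 kW

Bond: W = 10·Wi·(1/√P80 − 1/√F80)
W = 10·11.5·(1/√364 − 1/√20485) = 10·11.5·(0.045427) = 5.2241 kWh/t
Corrected W = EF·W_Bond = 1.21·5.2241 = 6.3212 kWh/t
P_mill = W·ṁ = 6.3212·1198.6 = 7576.6 kW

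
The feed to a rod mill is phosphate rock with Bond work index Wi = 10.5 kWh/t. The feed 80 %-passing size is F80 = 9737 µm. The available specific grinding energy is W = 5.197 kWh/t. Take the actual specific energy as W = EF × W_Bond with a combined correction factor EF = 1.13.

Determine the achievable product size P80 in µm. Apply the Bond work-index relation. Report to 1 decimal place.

P80 = 343.8 µm

Bond:  W = 10 Wi (1/√P − 1/√F)
W_Bond = W / EF = 5.197 / 1.13 = 4.5991 kWh/t
⇒ 1/√P80 = W_Bond/(10·Wi) + 1/√F80
  = 4.5991/(10·10.5) + 1/√9737 = 0.043801 + 0.010134 = 0.053935
P80 = (1/0.053935)² = 18.5408² = 343.76 µm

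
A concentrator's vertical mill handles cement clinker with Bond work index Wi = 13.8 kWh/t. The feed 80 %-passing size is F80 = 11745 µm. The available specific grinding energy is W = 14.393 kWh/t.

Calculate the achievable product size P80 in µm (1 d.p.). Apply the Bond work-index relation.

P80 = 77.6 µm

W = 10 Wi / √P80 − 10 Wi / √F80
1/√P80 = 1/√F80 + W/(10·Wi)
  = 14.3930/(10·13.8) + 1/√11745 = 0.104297 + 0.009227 = 0.113524
P80 = (1/0.113524)² = 8.8087² = 77.59 µm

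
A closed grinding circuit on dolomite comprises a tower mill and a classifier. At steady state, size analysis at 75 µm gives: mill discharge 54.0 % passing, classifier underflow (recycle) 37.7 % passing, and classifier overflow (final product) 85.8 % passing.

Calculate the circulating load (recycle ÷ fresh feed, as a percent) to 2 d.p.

CL = 195.09 %

Mass balance on the −75 µm fraction:
r = (o − d)/(d − u)
r = (85.8 − 54.0)/(54.0 − 37.7) = 31.8/16.3 = 1.9509
CL = 100·r = 195.09 %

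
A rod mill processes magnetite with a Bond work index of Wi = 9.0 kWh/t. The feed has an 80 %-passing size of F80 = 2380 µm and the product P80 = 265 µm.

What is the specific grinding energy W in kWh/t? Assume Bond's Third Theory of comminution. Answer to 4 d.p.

W_Bond = 10·Wi·(1/√P₈₀ − 1/√F₈₀)
1/√265 = 0.061430;  1/√2380 = 0.020498
W = 10·9.0·(0.061430 − 0.020498) = 3.6838 kWh/t

W = 3.6838 kWh/t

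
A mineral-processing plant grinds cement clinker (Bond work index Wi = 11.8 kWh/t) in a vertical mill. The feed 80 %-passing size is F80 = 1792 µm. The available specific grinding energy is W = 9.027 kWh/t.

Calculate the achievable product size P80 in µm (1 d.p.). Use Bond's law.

P80 = 99.8 µm

Bond: W = 10·Wi·(1/√P80 − 1/√F80)
⇒ 1/√P80 = W/(10 Wi) + 1/√F80
  = 9.0270/(10·11.8) + 1/√1792 = 0.076500 + 0.023623 = 0.100123
P80 = (1/0.100123)² = 9.9877² = 99.75 µm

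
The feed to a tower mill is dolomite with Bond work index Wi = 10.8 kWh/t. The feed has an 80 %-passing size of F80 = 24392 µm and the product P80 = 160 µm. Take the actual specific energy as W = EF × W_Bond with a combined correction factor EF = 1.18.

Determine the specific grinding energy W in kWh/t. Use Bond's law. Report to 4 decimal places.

W = 9.2590 kWh/t

W = 10·Wi·(P80^(-½) − F80^(-½))
1/√160 = 0.079057;  1/√24392 = 0.006403
W = 10·10.8·(0.079057 − 0.006403) = 7.8466 kWh/t
W_actual = 1.18 × 7.8466 = 9.2590 kWh/t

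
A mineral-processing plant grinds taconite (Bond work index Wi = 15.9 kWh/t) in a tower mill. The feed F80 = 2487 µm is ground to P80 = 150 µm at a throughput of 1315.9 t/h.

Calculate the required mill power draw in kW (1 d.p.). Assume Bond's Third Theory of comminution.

W = 10·Wi·[P80^(−½) − F80^(−½)]
W = 10·15.9·(1/√150 − 1/√2487) = 10·15.9·(0.061597) = 9.7940 kWh/t
P = W·T = 9.7940·1315.9 = 12887.9 kW

P = 12887.9 kW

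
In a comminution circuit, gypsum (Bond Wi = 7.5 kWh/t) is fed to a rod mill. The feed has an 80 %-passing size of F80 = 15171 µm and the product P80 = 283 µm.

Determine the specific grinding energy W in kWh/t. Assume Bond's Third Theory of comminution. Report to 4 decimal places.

W = 10·Wi·[P80^(−½) − F80^(−½)]
1/√283 = 0.059444;  1/√15171 = 0.008119
W = 10·7.5·(0.059444 − 0.008119) = 3.8494 kWh/t

W = 3.8494 kWh/t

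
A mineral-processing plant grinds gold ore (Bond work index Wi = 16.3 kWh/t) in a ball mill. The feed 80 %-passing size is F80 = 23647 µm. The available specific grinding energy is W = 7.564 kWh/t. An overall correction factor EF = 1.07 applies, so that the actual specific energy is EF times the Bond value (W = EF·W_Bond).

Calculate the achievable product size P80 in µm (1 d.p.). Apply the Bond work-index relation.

W = 10 Wi / √P80 − 10 Wi / √F80
W_Bond = W / EF = 7.564 / 1.07 = 7.0692 kWh/t
P80^(−½) = W_Bond/(10 Wi) + F80^(−½)
  = 7.0692/(10·16.3) + 1/√23647 = 0.043369 + 0.006503 = 0.049872
P80 = (1/0.049872)² = 20.0513² = 402.06 µm

P80 = 402.1 µm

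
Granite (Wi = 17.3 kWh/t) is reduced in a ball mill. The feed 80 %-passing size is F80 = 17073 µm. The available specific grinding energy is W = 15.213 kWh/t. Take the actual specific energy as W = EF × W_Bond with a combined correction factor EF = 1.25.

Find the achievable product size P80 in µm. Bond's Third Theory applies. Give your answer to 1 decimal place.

P80 = 164.4 µm

W = 10 Wi (1/√P80 − 1/√F80)  [Bond]
W_Bond = W / EF = 15.213 / 1.25 = 12.1704 kWh/t
1/√P80 = 1/√F80 + W_Bond/(10·Wi)
  = 12.1704/(10·17.3) + 1/√17073 = 0.070349 + 0.007653 = 0.078002
P80 = (1/0.078002)² = 12.8201² = 164.36 µm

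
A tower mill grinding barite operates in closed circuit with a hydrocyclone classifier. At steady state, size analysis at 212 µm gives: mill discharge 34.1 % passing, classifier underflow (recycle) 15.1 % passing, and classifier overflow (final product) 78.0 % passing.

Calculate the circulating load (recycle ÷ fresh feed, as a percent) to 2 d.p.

CL = 231.05 %

Classifier node, passing 212 µm:
Fd + Rd = Ru + Fo ⇒ R/F = (o−d)/(d−u)
r = (78.0 − 34.1)/(34.1 − 15.1) = 43.9/19.0 = 2.3105
CL = 100·r = 231.05 %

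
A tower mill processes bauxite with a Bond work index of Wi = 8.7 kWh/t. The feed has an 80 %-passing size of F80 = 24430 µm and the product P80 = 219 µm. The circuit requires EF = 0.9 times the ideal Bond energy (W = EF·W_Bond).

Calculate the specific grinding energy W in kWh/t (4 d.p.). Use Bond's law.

W = 4.7901 kWh/t

W = 10 Wi / √P80 − 10 Wi / √F80
1/√219 = 0.067574;  1/√24430 = 0.006398
W = 10·8.7·(0.067574 − 0.006398) = 5.3223 kWh/t
Apply correction: 5.3223 × 0.9 = 4.7901 kWh/t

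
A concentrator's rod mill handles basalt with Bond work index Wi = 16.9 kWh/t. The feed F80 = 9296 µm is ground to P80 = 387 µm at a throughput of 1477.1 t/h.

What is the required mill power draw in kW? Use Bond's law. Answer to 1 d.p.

W = 10 Wi / √P80 − 10 Wi / √F80
W = 10·16.9·(1/√387 − 1/√9296) = 10·16.9·(0.040461) = 6.8379 kWh/t
P = W·T = 6.8379·1477.1 = 10100.3 kW

P = 10100.3 kW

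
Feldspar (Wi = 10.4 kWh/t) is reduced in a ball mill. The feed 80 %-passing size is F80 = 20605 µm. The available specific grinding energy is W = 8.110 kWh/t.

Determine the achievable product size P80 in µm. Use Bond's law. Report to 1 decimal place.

P80 = 138.6 µm

W = 10·Wi·(P80^(-½) − F80^(-½))
⇒ 1/√P80 = W/(10 Wi) + 1/√F80
  = 8.1100/(10·10.4) + 1/√20605 = 0.077981 + 0.006966 = 0.084947
P80 = (1/0.084947)² = 11.7720² = 138.58 µm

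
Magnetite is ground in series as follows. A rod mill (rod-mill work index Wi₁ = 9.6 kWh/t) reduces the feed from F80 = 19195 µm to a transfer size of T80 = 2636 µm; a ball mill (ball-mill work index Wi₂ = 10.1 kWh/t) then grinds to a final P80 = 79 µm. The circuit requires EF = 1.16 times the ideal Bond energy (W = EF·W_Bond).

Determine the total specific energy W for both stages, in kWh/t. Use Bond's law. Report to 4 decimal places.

Bond: W = 10·Wi·(1/√P80 − 1/√F80)
Stage 1 (19195→2636 µm, Wi₁=9.6): W₁ = 10·9.6·(0.019477 − 0.007218) = 1.1769 kWh/t
Stage 2 (2636→79 µm, Wi₂=10.1): W₂ = 10·10.1·(0.112509 − 0.019477) = 9.3962 kWh/t
W = W₁ + W₂ = 1.1769 + 9.3962 = 10.5731 kWh/t
Corrected W = EF·W_Bond = 1.16·10.5731 = 12.2648 kWh/t

W = 12.2648 kWh/t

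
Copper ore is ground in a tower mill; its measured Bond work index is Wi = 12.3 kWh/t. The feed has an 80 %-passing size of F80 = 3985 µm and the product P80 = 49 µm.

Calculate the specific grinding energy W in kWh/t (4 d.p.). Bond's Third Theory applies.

W_Bond = 10·Wi·(1/√P₈₀ − 1/√F₈₀)
1/√49 = 0.142857;  1/√3985 = 0.015841
W = 10·12.3·(0.142857 − 0.015841) = 15.6230 kWh/t

W = 15.6230 kWh/t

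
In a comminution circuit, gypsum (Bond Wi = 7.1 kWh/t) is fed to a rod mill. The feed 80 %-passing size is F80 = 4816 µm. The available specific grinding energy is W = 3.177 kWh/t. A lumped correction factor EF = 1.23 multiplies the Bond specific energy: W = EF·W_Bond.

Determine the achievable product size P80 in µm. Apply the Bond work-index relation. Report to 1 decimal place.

W = 10 Wi (1/√P80 − 1/√F80)  [Bond]
W_Bond = W / EF = 3.177 / 1.23 = 2.5829 kWh/t
1/√P80 = 1/√F80 + W_Bond/(10·Wi)
  = 2.5829/(10·7.1) + 1/√4816 = 0.036379 + 0.014410 = 0.050789
P80 = (1/0.050789)² = 19.6893² = 387.67 µm

P80 = 387.7 µm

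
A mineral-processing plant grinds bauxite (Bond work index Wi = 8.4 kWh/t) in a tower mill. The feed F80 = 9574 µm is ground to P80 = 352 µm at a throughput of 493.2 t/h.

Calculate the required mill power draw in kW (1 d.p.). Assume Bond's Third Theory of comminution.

W = 10·Wi·(P80^(-½) − F80^(-½))
W = 10·8.4·(1/√352 − 1/√9574) = 10·8.4·(0.043080) = 3.6187 kWh/t
P_mill = W·ṁ = 3.6187·493.2 = 1784.8 kW

P = 1784.8 kW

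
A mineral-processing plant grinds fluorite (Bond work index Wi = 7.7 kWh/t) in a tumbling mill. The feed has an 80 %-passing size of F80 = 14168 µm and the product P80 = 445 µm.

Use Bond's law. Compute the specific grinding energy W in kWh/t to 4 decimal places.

W_Bond = 10·Wi·(1/√P₈₀ − 1/√F₈₀)
1/√445 = 0.047405;  1/√14168 = 0.008401
W = 10·7.7·(0.047405 − 0.008401) = 3.0033 kWh/t

W = 3.0033 kWh/t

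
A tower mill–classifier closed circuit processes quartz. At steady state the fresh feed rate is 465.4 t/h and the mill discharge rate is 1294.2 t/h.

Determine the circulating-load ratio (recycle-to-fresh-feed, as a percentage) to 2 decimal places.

Discharge = new feed + return, hence
R = M − F = 1294.2 − 465.4 = 828.8 t/h
CL = 100·R/F = 100·828.8/465.4 = 178.08 %

CL = 178.08 %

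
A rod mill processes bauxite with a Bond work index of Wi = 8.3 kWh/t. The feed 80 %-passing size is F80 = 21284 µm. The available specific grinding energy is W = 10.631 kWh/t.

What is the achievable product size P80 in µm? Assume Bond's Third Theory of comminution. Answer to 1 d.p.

Bond: W = 10·Wi·(1/√P80 − 1/√F80)
P80^(−½) = W/(10 Wi) + F80^(−½)
  = 10.6310/(10·8.3) + 1/√21284 = 0.128084 + 0.006854 = 0.134939
P80 = (1/0.134939)² = 7.4108² = 54.92 µm

P80 = 54.9 µm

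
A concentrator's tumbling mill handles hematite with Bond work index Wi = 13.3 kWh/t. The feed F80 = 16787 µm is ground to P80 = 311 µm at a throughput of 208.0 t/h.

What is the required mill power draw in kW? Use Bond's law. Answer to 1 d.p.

P = 1355.2 kW

W = 10 Wi (1/√P80 − 1/√F80)  [Bond]
W = 10·13.3·(1/√311 − 1/√16787) = 10·13.3·(0.048987) = 6.5152 kWh/t
Power = W × throughput = 6.5152 kWh/t × 208.0 t/h = 1355.2 kW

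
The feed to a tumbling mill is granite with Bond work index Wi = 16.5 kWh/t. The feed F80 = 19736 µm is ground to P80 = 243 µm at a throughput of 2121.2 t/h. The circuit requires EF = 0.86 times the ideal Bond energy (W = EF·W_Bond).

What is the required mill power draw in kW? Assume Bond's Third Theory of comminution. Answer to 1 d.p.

P = 17166.5 kW

Bond:  W = 10 Wi (1/√P − 1/√F)
W = 10·16.5·(1/√243 − 1/√19736) = 10·16.5·(0.057032) = 9.4103 kWh/t
Apply correction: 9.4103 × 0.86 = 8.0928 kWh/t
Mill draw = 8.0928 × 2121.2 = 17166.5 kW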